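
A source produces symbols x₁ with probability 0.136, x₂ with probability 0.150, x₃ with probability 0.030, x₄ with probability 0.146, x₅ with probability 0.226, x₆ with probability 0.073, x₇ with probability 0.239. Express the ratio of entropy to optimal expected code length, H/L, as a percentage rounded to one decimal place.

Entropy H = −Σ p log₂ p ≈ 2.6131 bits.
Huffman merges: 3/100+73/1000→103/1000; 103/1000+17/125→239/1000; 73/500+3/20→37/125; 113/500+239/1000→93/200; 239/1000+37/125→107/200; 93/200+107/200→1. L = 1319/500 ≈ 2.6380.
Efficiency = H/L = 2.6131/2.6380 = 99.1%.

99.1%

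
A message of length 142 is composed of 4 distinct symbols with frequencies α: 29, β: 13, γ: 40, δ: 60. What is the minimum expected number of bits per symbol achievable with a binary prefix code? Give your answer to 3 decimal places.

1.873 bits/symbol

Probabilities are the counts divided by 142.
Repeatedly combine the two least-probable nodes; the expected code length is the sum of the merged weights.
merge 13/142 + 29/142 → 21/71
merge 20/71 + 21/71 → 41/71
merge 30/71 + 41/71 → 1
L = 21/71 + 41/71 + 1 = 133/71 ≈ 1.873 bits/symbol.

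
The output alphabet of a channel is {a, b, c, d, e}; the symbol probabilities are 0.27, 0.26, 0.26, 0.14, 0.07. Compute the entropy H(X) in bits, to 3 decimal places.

H = −Σ pᵢ log₂ pᵢ.
−0.27·log₂(0.27) = 0.5100
−0.26·log₂(0.26) = 0.5053
−0.26·log₂(0.26) = 0.5053
−0.14·log₂(0.14) = 0.3971
−0.07·log₂(0.07) = 0.2686
Sum ≈ 2.1863 → 2.186 bits.

2.186 bits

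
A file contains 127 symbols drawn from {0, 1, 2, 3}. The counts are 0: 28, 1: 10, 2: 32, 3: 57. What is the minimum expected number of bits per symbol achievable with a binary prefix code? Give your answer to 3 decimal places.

1.850 bits/symbol

Probabilities are the counts divided by 127.
Repeatedly combine the two least-probable nodes; the expected code length is the sum of the merged weights.
merge 10/127 + 28/127 → 38/127
merge 32/127 + 38/127 → 70/127
merge 57/127 + 70/127 → 1
L = 38/127 + 70/127 + 1 = 235/127 ≈ 1.850 bits/symbol.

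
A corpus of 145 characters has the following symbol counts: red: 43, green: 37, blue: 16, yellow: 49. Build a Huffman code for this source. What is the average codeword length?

Probabilities are the counts divided by 145.
Repeatedly combine the two least-probable nodes; the expected code length is the sum of the merged weights.
merge 16/145 + 37/145 → 53/145
merge 43/145 + 49/145 → 92/145
merge 53/145 + 92/145 → 1
L = 53/145 + 92/145 + 1 = 2 bits/symbol.

2 bits/symbol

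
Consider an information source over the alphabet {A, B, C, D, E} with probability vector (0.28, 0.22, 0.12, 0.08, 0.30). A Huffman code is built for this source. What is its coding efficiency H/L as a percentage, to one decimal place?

Entropy H = −Σ p log₂ p ≈ 2.1745 bits.
Huffman merges: 2/25+3/25→1/5; 1/5+11/50→21/50; 7/25+3/10→29/50; 21/50+29/50→1. L = 11/5 ≈ 2.2000.
Efficiency = H/L = 2.1745/2.2000 = 98.8%.

98.8%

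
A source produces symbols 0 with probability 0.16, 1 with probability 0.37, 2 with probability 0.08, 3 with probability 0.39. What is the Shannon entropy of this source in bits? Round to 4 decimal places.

1.7751 bits

H = −Σ pᵢ log₂ pᵢ.
−0.16·log₂(0.16) = 0.4230
−0.37·log₂(0.37) = 0.5307
−0.08·log₂(0.08) = 0.2915
−0.39·log₂(0.39) = 0.5298
Sum ≈ 1.7751 → 1.7751 bits.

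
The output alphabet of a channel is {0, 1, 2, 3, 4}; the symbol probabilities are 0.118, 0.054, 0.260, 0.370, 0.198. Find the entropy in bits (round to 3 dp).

2.090 bits

H = −Σ pᵢ log₂ pᵢ.
−0.118·log₂(0.118) = 0.3638
−0.054·log₂(0.054) = 0.2274
−0.260·log₂(0.260) = 0.5053
−0.370·log₂(0.370) = 0.5307
−0.198·log₂(0.198) = 0.4626
Sum ≈ 2.0898 → 2.090 bits.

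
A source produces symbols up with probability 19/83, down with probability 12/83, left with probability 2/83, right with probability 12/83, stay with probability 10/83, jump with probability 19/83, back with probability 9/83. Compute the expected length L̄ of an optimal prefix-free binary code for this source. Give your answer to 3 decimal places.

2.675 bits/symbol

Repeatedly combine the two least-probable nodes; the expected code length is the sum of the merged weights.
merge 2/83 + 9/83 → 11/83
merge 10/83 + 11/83 → 21/83
merge 12/83 + 12/83 → 24/83
merge 19/83 + 19/83 → 38/83
merge 21/83 + 24/83 → 45/83
merge 38/83 + 45/83 → 1
L = 11/83 + 21/83 + 24/83 + 38/83 + 45/83 + 1 = 222/83 ≈ 2.675 bits/symbol.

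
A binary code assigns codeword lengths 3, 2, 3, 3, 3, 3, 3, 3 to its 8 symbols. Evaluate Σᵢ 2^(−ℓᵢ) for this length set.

With common denominator 2^3 = 8: Σ 2^(−ℓᵢ) = 1/8 + 2/8 + 1/8 + 1/8 + 1/8 + 1/8 + 1/8 + 1/8 = 9/8 = 1.125.

1.125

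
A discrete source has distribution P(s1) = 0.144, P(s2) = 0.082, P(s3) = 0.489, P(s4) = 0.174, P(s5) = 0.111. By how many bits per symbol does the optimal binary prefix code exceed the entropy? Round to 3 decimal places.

0.028 bits

Entropy H = −Σ p log₂ p ≈ 1.9942 bits.
Huffman merges: 41/500+111/1000→193/1000; 18/125+87/500→159/500; 193/1000+159/500→511/1000; 489/1000+511/1000→1. L = 1011/500 ≈ 2.0220.
L − H = 2.0220 − 1.9942 = 0.028 bits.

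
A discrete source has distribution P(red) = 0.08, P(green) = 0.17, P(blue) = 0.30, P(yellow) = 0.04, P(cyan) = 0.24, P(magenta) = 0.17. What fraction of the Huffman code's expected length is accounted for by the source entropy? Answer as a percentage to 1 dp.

98.0%

Entropy H = −Σ p log₂ p ≈ 2.3617 bits.
Huffman merges: 1/25+2/25→3/25; 3/25+17/100→29/100; 17/100+6/25→41/100; 29/100+3/10→59/100; 41/100+59/100→1. L = 241/100 ≈ 2.4100.
Efficiency = H/L = 2.3617/2.4100 = 98.0%.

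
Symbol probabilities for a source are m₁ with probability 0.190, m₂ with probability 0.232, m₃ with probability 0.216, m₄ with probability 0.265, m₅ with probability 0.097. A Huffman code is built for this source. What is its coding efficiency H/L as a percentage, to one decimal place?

98.6%

Entropy H = −Σ p log₂ p ≈ 2.2560 bits.
Huffman merges: 97/1000+19/100→287/1000; 27/125+29/125→56/125; 53/200+287/1000→69/125; 56/125+69/125→1. L = 2287/1000 ≈ 2.2870.
Efficiency = H/L = 2.2560/2.2870 = 98.6%.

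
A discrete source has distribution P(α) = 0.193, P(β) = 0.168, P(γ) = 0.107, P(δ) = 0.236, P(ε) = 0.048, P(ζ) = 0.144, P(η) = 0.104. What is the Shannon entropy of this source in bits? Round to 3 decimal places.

H = −Σ pᵢ log₂ pᵢ.
−0.193·log₂(0.193) = 0.4581
−0.168·log₂(0.168) = 0.4323
−0.107·log₂(0.107) = 0.3450
−0.236·log₂(0.236) = 0.4916
−0.048·log₂(0.048) = 0.2103
−0.144·log₂(0.144) = 0.4026
−0.104·log₂(0.104) = 0.3396
Sum ≈ 2.6795 → 2.679 bits.

2.679 bits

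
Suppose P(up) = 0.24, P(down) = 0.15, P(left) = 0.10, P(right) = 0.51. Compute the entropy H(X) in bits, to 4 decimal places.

1.7323 bits

H = −Σ pᵢ log₂ pᵢ.
−0.24·log₂(0.24) = 0.4941
−0.15·log₂(0.15) = 0.4105
−0.10·log₂(0.10) = 0.3322
−0.51·log₂(0.51) = 0.4954
Sum ≈ 1.7323 → 1.7323 bits.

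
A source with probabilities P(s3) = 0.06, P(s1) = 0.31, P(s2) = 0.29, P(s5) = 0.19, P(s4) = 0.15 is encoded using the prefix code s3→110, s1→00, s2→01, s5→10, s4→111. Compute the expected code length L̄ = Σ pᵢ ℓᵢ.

L̄ = Σ pᵢ·ℓᵢ = 0.06·3 + 0.31·2 + 0.29·2 + 0.19·2 + 0.15·3 = 2.21 bits/symbol.

2.21 bits/symbol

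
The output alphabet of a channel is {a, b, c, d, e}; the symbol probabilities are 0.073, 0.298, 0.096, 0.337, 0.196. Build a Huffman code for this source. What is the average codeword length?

2.169 bits/symbol

Repeatedly combine the two least-probable nodes; the expected code length is the sum of the merged weights.
merge 73/1000 + 12/125 → 169/1000
merge 169/1000 + 49/250 → 73/200
merge 149/500 + 337/1000 → 127/200
merge 73/200 + 127/200 → 1
L = 169/1000 + 73/200 + 127/200 + 1 = 2169/1000 = 2.169 bits/symbol.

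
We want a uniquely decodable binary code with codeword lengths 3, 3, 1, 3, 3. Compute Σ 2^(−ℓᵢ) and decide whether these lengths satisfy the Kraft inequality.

1; yes

With common denominator 2^3 = 8: Σ 2^(−ℓᵢ) = 1/8 + 1/8 + 4/8 + 1/8 + 1/8 = 8/8 = 1.
Kraft's inequality requires Σ ≤ 1; here Σ = 1 ≤ 1, so such a prefix code exists.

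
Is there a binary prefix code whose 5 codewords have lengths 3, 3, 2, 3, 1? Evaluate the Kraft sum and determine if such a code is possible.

1.125; no

With common denominator 2^3 = 8: Σ 2^(−ℓᵢ) = 1/8 + 1/8 + 2/8 + 1/8 + 4/8 = 9/8 = 1.125.
Kraft's inequality requires Σ ≤ 1; here Σ = 1.125 > 1, so no such prefix code exists.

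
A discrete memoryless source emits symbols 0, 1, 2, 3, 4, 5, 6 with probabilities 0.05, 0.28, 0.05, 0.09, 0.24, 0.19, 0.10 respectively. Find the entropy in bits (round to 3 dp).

H = −Σ pᵢ log₂ pᵢ.
−0.05·log₂(0.05) = 0.2161
−0.28·log₂(0.28) = 0.5142
−0.05·log₂(0.05) = 0.2161
−0.09·log₂(0.09) = 0.3127
−0.24·log₂(0.24) = 0.4941
−0.19·log₂(0.19) = 0.4552
−0.10·log₂(0.10) = 0.3322
Sum ≈ 2.5406 → 2.541 bits.

2.541 bits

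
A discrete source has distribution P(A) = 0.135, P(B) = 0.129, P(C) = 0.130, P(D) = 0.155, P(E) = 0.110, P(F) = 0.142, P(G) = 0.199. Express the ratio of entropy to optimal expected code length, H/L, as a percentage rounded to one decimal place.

99.4%

Entropy H = −Σ p log₂ p ≈ 2.7844 bits.
Huffman merges: 11/100+129/1000→239/1000; 13/100+27/200→53/200; 71/500+31/200→297/1000; 199/1000+239/1000→219/500; 53/200+297/1000→281/500; 219/500+281/500→1. L = 2801/1000 ≈ 2.8010.
Efficiency = H/L = 2.7844/2.8010 = 99.4%.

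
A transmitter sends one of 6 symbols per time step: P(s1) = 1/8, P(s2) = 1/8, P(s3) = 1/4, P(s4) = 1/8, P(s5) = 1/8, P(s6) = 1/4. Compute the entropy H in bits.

Each probability is a power of 1/2, so log₂(1/p) is an integer.
H = Σ p·log₂(1/p) = 1/8·3 + 1/8·3 + 1/4·2 + 1/8·3 + 1/8·3 + 1/4·2 = 2.5 bits.

2.5 bits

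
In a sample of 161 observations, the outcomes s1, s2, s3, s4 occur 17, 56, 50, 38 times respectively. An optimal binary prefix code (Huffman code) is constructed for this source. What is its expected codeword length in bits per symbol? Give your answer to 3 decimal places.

Probabilities are the counts divided by 161.
Repeatedly combine the two least-probable nodes; the expected code length is the sum of the merged weights.
merge 17/161 + 38/161 → 55/161
merge 50/161 + 55/161 → 15/23
merge 8/23 + 15/23 → 1
L = 55/161 + 15/23 + 1 = 321/161 ≈ 1.994 bits/symbol.

1.994 bits/symbol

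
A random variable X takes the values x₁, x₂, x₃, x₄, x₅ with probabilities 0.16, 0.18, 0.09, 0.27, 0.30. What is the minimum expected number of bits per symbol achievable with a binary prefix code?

Repeatedly combine the two least-probable nodes; the expected code length is the sum of the merged weights.
merge 9/100 + 4/25 → 1/4
merge 9/50 + 1/4 → 43/100
merge 27/100 + 3/10 → 57/100
merge 43/100 + 57/100 → 1
L = 1/4 + 43/100 + 57/100 + 1 = 9/4 = 2.25 bits/symbol.

2.25 bits/symbol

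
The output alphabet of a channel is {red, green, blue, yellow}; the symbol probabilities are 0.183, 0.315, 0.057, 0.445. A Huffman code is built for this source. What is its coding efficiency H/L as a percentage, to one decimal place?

Entropy H = −Σ p log₂ p ≈ 1.7287 bits.
Huffman merges: 57/1000+183/1000→6/25; 6/25+63/200→111/200; 89/200+111/200→1. L = 359/200 ≈ 1.7950.
Efficiency = H/L = 1.7287/1.7950 = 96.3%.

96.3%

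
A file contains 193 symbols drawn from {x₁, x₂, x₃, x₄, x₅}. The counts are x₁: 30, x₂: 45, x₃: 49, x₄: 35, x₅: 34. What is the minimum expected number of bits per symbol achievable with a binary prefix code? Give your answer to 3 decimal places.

Probabilities are the counts divided by 193.
Repeatedly combine the two least-probable nodes; the expected code length is the sum of the merged weights.
merge 30/193 + 34/193 → 64/193
merge 35/193 + 45/193 → 80/193
merge 49/193 + 64/193 → 113/193
merge 80/193 + 113/193 → 1
L = 64/193 + 80/193 + 113/193 + 1 = 450/193 ≈ 2.332 bits/symbol.

2.332 bits/symbol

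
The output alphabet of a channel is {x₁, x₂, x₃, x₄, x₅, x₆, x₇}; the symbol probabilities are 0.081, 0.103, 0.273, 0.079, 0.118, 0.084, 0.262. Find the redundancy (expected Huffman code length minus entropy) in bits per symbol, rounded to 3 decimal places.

0.023 bits

Entropy H = −Σ p log₂ p ≈ 2.6024 bits.
Huffman merges: 79/1000+81/1000→4/25; 21/250+103/1000→187/1000; 59/500+4/25→139/500; 187/1000+131/500→449/1000; 273/1000+139/500→551/1000; 449/1000+551/1000→1. L = 21/8 ≈ 2.6250.
L − H = 2.6250 − 2.6024 = 0.023 bits.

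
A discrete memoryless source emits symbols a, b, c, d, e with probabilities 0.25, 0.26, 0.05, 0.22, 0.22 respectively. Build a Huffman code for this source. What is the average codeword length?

Repeatedly combine the two least-probable nodes; the expected code length is the sum of the merged weights.
merge 1/20 + 11/50 → 27/100
merge 11/50 + 1/4 → 47/100
merge 13/50 + 27/100 → 53/100
merge 47/100 + 53/100 → 1
L = 27/100 + 47/100 + 53/100 + 1 = 227/100 = 2.27 bits/symbol.

2.27 bits/symbol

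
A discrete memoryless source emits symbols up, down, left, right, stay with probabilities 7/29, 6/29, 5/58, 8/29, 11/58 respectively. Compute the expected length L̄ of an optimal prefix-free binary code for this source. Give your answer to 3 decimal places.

Repeatedly combine the two least-probable nodes; the expected code length is the sum of the merged weights.
merge 5/58 + 11/58 → 8/29
merge 6/29 + 7/29 → 13/29
merge 8/29 + 8/29 → 16/29
merge 13/29 + 16/29 → 1
L = 8/29 + 13/29 + 16/29 + 1 = 66/29 ≈ 2.276 bits/symbol.

2.276 bits/symbol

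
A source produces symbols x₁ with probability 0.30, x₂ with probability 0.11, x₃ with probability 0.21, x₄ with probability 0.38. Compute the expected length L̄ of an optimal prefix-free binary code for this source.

Repeatedly combine the two least-probable nodes; the expected code length is the sum of the merged weights.
merge 11/100 + 21/100 → 8/25
merge 3/10 + 8/25 → 31/50
merge 19/50 + 31/50 → 1
L = 8/25 + 31/50 + 1 = 97/50 = 1.94 bits/symbol.

1.94 bits/symbol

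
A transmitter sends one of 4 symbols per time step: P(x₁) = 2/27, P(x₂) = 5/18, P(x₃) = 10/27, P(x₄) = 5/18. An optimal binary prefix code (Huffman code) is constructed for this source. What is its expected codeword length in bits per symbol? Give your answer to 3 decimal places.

1.981 bits/symbol

Repeatedly combine the two least-probable nodes; the expected code length is the sum of the merged weights.
merge 2/27 + 5/18 → 19/54
merge 5/18 + 19/54 → 17/27
merge 10/27 + 17/27 → 1
L = 19/54 + 17/27 + 1 = 107/54 ≈ 1.981 bits/symbol.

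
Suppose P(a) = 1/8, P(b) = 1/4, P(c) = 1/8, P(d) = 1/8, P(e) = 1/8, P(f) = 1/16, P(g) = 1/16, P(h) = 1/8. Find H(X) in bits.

Each probability is a power of 1/2, so log₂(1/p) is an integer.
H = Σ p·log₂(1/p) = 1/8·3 + 1/4·2 + 1/8·3 + 1/8·3 + 1/8·3 + 1/16·4 + 1/16·4 + 1/8·3 = 2.875 bits.

2.875 bits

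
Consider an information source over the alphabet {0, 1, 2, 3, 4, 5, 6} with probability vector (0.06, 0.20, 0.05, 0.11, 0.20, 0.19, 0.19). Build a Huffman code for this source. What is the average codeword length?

Repeatedly combine the two least-probable nodes; the expected code length is the sum of the merged weights.
merge 1/20 + 3/50 → 11/100
merge 11/100 + 11/100 → 11/50
merge 19/100 + 19/100 → 19/50
merge 1/5 + 1/5 → 2/5
merge 11/50 + 19/50 → 3/5
merge 2/5 + 3/5 → 1
L = 11/100 + 11/50 + 19/50 + 2/5 + 3/5 + 1 = 271/100 = 2.71 bits/symbol.

2.71 bits/symbol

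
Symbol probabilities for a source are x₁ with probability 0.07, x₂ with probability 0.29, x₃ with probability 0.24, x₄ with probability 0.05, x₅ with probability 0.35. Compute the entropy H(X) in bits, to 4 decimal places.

H = −Σ pᵢ log₂ pᵢ.
−0.07·log₂(0.07) = 0.2686
−0.29·log₂(0.29) = 0.5179
−0.24·log₂(0.24) = 0.4941
−0.05·log₂(0.05) = 0.2161
−0.35·log₂(0.35) = 0.5301
Sum ≈ 2.0268 → 2.0268 bits.

2.0268 bits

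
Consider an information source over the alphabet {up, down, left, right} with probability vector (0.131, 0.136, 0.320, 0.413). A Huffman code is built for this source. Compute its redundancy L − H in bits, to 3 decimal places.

0.025 bits

Entropy H = −Σ p log₂ p ≈ 1.8285 bits.
Huffman merges: 131/1000+17/125→267/1000; 267/1000+8/25→587/1000; 413/1000+587/1000→1. L = 927/500 ≈ 1.8540.
L − H = 1.8540 − 1.8285 = 0.025 bits.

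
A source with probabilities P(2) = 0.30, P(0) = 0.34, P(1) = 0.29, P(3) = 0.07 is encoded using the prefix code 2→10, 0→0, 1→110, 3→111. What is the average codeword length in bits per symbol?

2.02 bits/symbol

L̄ = Σ pᵢ·ℓᵢ = 0.30·2 + 0.34·1 + 0.29·3 + 0.07·3 = 2.02 bits/symbol.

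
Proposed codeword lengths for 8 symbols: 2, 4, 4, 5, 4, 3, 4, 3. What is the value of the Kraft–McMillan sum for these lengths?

With common denominator 2^5 = 32: Σ 2^(−ℓᵢ) = 8/32 + 2/32 + 2/32 + 1/32 + 2/32 + 4/32 + 2/32 + 4/32 = 25/32 = 0.78125.

0.78125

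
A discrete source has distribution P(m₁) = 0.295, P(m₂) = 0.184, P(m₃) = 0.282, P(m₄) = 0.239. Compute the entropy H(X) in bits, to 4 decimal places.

H = −Σ pᵢ log₂ pᵢ.
−0.295·log₂(0.295) = 0.5196
−0.184·log₂(0.184) = 0.4494
−0.282·log₂(0.282) = 0.5150
−0.239·log₂(0.239) = 0.4935
Sum ≈ 1.9774 → 1.9774 bits.

1.9774 bits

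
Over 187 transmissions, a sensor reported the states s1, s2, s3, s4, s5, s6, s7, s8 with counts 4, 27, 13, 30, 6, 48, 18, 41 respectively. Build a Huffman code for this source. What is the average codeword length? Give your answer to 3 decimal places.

2.701 bits/symbol

Probabilities are the counts divided by 187.
Repeatedly combine the two least-probable nodes; the expected code length is the sum of the merged weights.
merge 4/187 + 6/187 → 10/187
merge 10/187 + 13/187 → 23/187
merge 18/187 + 23/187 → 41/187
merge 27/187 + 30/187 → 57/187
merge 41/187 + 41/187 → 82/187
merge 48/187 + 57/187 → 105/187
merge 82/187 + 105/187 → 1
L = 10/187 + 23/187 + 41/187 + 57/187 + 82/187 + 105/187 + 1 = 505/187 ≈ 2.701 bits/symbol.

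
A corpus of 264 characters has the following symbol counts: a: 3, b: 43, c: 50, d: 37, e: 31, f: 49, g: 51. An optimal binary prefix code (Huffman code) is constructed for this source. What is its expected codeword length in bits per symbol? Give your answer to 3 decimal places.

2.746 bits/symbol

Probabilities are the counts divided by 264.
Repeatedly combine the two least-probable nodes; the expected code length is the sum of the merged weights.
merge 1/88 + 31/264 → 17/132
merge 17/132 + 37/264 → 71/264
merge 43/264 + 49/264 → 23/66
merge 25/132 + 17/88 → 101/264
merge 71/264 + 23/66 → 163/264
merge 101/264 + 163/264 → 1
L = 17/132 + 71/264 + 23/66 + 101/264 + 163/264 + 1 = 725/264 ≈ 2.746 bits/symbol.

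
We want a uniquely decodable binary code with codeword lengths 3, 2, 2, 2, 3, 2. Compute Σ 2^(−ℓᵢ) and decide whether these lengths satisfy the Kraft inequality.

With common denominator 2^3 = 8: Σ 2^(−ℓᵢ) = 1/8 + 2/8 + 2/8 + 2/8 + 1/8 + 2/8 = 10/8 = 1.25.
Kraft's inequality requires Σ ≤ 1; here Σ = 1.25 > 1, so no such prefix code exists.

1.25; no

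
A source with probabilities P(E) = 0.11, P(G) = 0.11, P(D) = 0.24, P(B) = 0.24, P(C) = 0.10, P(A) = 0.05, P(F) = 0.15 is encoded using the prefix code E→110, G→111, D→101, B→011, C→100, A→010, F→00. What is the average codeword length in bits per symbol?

L̄ = Σ pᵢ·ℓᵢ = 0.11·3 + 0.11·3 + 0.24·3 + 0.24·3 + 0.10·3 + 0.05·3 + 0.15·2 = 2.85 bits/symbol.

2.85 bits/symbol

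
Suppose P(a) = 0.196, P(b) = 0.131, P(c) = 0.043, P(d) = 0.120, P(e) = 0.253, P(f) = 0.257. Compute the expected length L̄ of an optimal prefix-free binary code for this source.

2.457 bits/symbol

Repeatedly combine the two least-probable nodes; the expected code length is the sum of the merged weights.
merge 43/1000 + 3/25 → 163/1000
merge 131/1000 + 163/1000 → 147/500
merge 49/250 + 253/1000 → 449/1000
merge 257/1000 + 147/500 → 551/1000
merge 449/1000 + 551/1000 → 1
L = 163/1000 + 147/500 + 449/1000 + 551/1000 + 1 = 2457/1000 = 2.457 bits/symbol.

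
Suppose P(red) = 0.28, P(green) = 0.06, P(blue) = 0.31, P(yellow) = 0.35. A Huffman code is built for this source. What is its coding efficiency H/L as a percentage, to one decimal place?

91.0%

Entropy H = −Σ p log₂ p ≈ 1.8116 bits.
Huffman merges: 3/50+7/25→17/50; 31/100+17/50→13/20; 7/20+13/20→1. L = 199/100 ≈ 1.9900.
Efficiency = H/L = 1.8116/1.9900 = 91.0%.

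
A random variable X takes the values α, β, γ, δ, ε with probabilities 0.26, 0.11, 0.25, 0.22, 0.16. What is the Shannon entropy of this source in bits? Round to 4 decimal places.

H = −Σ pᵢ log₂ pᵢ.
−0.26·log₂(0.26) = 0.5053
−0.11·log₂(0.11) = 0.3503
−0.25·log₂(0.25) = 0.5000
−0.22·log₂(0.22) = 0.4806
−0.16·log₂(0.16) = 0.4230
Sum ≈ 2.2592 → 2.2592 bits.

2.2592 bits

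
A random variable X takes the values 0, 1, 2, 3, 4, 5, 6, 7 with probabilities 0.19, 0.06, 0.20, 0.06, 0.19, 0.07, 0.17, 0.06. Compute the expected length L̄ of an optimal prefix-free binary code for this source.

2.86 bits/symbol

Repeatedly combine the two least-probable nodes; the expected code length is the sum of the merged weights.
merge 3/50 + 3/50 → 3/25
merge 3/50 + 7/100 → 13/100
merge 3/25 + 13/100 → 1/4
merge 17/100 + 19/100 → 9/25
merge 19/100 + 1/5 → 39/100
merge 1/4 + 9/25 → 61/100
merge 39/100 + 61/100 → 1
L = 3/25 + 13/100 + 1/4 + 9/25 + 39/100 + 61/100 + 1 = 143/50 = 2.86 bits/symbol.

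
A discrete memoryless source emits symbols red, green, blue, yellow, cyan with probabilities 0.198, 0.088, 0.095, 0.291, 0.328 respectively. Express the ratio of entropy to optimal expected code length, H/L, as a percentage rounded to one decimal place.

Entropy H = −Σ p log₂ p ≈ 2.1395 bits.
Huffman merges: 11/125+19/200→183/1000; 183/1000+99/500→381/1000; 291/1000+41/125→619/1000; 381/1000+619/1000→1. L = 2183/1000 ≈ 2.1830.
Efficiency = H/L = 2.1395/2.1830 = 98.0%.

98.0%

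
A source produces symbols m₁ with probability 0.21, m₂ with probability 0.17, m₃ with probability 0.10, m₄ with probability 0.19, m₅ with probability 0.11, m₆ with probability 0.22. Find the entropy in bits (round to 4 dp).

2.5257 bits

H = −Σ pᵢ log₂ pᵢ.
−0.21·log₂(0.21) = 0.4728
−0.17·log₂(0.17) = 0.4346
−0.10·log₂(0.10) = 0.3322
−0.19·log₂(0.19) = 0.4552
−0.11·log₂(0.11) = 0.3503
−0.22·log₂(0.22) = 0.4806
Sum ≈ 2.5257 → 2.5257 bits.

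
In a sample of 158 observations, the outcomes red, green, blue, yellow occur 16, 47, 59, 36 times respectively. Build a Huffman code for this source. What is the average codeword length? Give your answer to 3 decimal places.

Probabilities are the counts divided by 158.
Repeatedly combine the two least-probable nodes; the expected code length is the sum of the merged weights.
merge 8/79 + 18/79 → 26/79
merge 47/158 + 26/79 → 99/158
merge 59/158 + 99/158 → 1
L = 26/79 + 99/158 + 1 = 309/158 ≈ 1.956 bits/symbol.

1.956 bits/symbol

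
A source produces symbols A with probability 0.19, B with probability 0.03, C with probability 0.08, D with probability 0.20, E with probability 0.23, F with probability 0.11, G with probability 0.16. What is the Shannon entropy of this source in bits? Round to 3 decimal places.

2.624 bits

H = −Σ pᵢ log₂ pᵢ.
−0.19·log₂(0.19) = 0.4552
−0.03·log₂(0.03) = 0.1518
−0.08·log₂(0.08) = 0.2915
−0.20·log₂(0.20) = 0.4644
−0.23·log₂(0.23) = 0.4877
−0.11·log₂(0.11) = 0.3503
−0.16·log₂(0.16) = 0.4230
Sum ≈ 2.6239 → 2.624 bits.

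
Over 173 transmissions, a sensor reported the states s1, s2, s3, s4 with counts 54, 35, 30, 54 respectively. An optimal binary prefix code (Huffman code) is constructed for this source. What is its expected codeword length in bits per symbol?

Probabilities are the counts divided by 173.
Repeatedly combine the two least-probable nodes; the expected code length is the sum of the merged weights.
merge 30/173 + 35/173 → 65/173
merge 54/173 + 54/173 → 108/173
merge 65/173 + 108/173 → 1
L = 65/173 + 108/173 + 1 = 2 bits/symbol.

2 bits/symbol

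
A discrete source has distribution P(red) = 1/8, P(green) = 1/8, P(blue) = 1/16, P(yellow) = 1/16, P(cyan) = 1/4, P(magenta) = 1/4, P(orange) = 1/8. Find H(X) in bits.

Each probability is a power of 1/2, so log₂(1/p) is an integer.
H = Σ p·log₂(1/p) = 1/8·3 + 1/8·3 + 1/16·4 + 1/16·4 + 1/4·2 + 1/4·2 + 1/8·3 = 2.625 bits.

2.625 bits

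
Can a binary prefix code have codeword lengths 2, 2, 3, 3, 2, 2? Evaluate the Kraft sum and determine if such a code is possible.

1.25; no

With common denominator 2^3 = 8: Σ 2^(−ℓᵢ) = 2/8 + 2/8 + 1/8 + 1/8 + 2/8 + 2/8 = 10/8 = 1.25.
Kraft's inequality requires Σ ≤ 1; here Σ = 1.25 > 1, so no such prefix code exists.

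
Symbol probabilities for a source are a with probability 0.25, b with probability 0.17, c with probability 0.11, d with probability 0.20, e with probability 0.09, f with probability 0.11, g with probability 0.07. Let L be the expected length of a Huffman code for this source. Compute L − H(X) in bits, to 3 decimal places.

Entropy H = −Σ p log₂ p ≈ 2.6808 bits.
Huffman merges: 7/100+9/100→4/25; 11/100+11/100→11/50; 4/25+17/100→33/100; 1/5+11/50→21/50; 1/4+33/100→29/50; 21/50+29/50→1. L = 271/100 ≈ 2.7100.
L − H = 2.7100 − 2.6808 = 0.029 bits.

0.029 bits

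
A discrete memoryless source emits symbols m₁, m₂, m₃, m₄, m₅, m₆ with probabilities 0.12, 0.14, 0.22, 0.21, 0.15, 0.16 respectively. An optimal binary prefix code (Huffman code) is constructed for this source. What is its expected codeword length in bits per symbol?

Repeatedly combine the two least-probable nodes; the expected code length is the sum of the merged weights.
merge 3/25 + 7/50 → 13/50
merge 3/20 + 4/25 → 31/100
merge 21/100 + 11/50 → 43/100
merge 13/50 + 31/100 → 57/100
merge 43/100 + 57/100 → 1
L = 13/50 + 31/100 + 43/100 + 57/100 + 1 = 257/100 = 2.57 bits/symbol.

2.57 bits/symbol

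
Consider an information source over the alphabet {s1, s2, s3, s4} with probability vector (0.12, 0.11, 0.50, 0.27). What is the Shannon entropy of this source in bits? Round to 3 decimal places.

H = −Σ pᵢ log₂ pᵢ.
−0.12·log₂(0.12) = 0.3671
−0.11·log₂(0.11) = 0.3503
−0.50·log₂(0.50) = 0.5000
−0.27·log₂(0.27) = 0.5100
Sum ≈ 1.7274 → 1.727 bits.

1.727 bits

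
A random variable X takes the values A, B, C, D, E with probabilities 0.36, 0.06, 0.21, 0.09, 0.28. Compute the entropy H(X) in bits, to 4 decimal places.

H = −Σ pᵢ log₂ pᵢ.
−0.36·log₂(0.36) = 0.5306
−0.06·log₂(0.06) = 0.2435
−0.21·log₂(0.21) = 0.4728
−0.09·log₂(0.09) = 0.3127
−0.28·log₂(0.28) = 0.5142
Sum ≈ 2.0738 → 2.0738 bits.

2.0738 bits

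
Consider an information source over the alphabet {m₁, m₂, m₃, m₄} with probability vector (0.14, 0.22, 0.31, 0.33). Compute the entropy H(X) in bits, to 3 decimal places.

H = −Σ pᵢ log₂ pᵢ.
−0.14·log₂(0.14) = 0.3971
−0.22·log₂(0.22) = 0.4806
−0.31·log₂(0.31) = 0.5238
−0.33·log₂(0.33) = 0.5278
Sum ≈ 1.9293 → 1.929 bits.

1.929 bits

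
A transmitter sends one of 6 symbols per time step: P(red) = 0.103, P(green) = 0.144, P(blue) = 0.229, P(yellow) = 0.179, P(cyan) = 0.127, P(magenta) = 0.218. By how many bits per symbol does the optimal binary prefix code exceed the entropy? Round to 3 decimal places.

0.024 bits

Entropy H = −Σ p log₂ p ≈ 2.5288 bits.
Huffman merges: 103/1000+127/1000→23/100; 18/125+179/1000→323/1000; 109/500+229/1000→447/1000; 23/100+323/1000→553/1000; 447/1000+553/1000→1. L = 2553/1000 ≈ 2.5530.
L − H = 2.5530 − 2.5288 = 0.024 bits.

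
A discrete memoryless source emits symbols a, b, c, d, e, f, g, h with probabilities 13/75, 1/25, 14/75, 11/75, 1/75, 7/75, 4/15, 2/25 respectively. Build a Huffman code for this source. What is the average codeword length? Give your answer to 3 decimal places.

2.733 bits/symbol

Repeatedly combine the two least-probable nodes; the expected code length is the sum of the merged weights.
merge 1/75 + 1/25 → 4/75
merge 4/75 + 2/25 → 2/15
merge 7/75 + 2/15 → 17/75
merge 11/75 + 13/75 → 8/25
merge 14/75 + 17/75 → 31/75
merge 4/15 + 8/25 → 44/75
merge 31/75 + 44/75 → 1
L = 4/75 + 2/15 + 17/75 + 8/25 + 31/75 + 44/75 + 1 = 41/15 ≈ 2.733 bits/symbol.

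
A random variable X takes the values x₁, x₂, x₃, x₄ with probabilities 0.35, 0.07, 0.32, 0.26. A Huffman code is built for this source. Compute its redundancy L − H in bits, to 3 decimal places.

0.150 bits

Entropy H = −Σ p log₂ p ≈ 1.8300 bits.
Huffman merges: 7/100+13/50→33/100; 8/25+33/100→13/20; 7/20+13/20→1. L = 99/50 ≈ 1.9800.
L − H = 1.9800 − 1.8300 = 0.150 bits.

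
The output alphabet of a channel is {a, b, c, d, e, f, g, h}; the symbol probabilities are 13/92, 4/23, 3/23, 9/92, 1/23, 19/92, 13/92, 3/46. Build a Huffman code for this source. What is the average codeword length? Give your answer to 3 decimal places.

2.902 bits/symbol

Repeatedly combine the two least-probable nodes; the expected code length is the sum of the merged weights.
merge 1/23 + 3/46 → 5/46
merge 9/92 + 5/46 → 19/92
merge 3/23 + 13/92 → 25/92
merge 13/92 + 4/23 → 29/92
merge 19/92 + 19/92 → 19/46
merge 25/92 + 29/92 → 27/46
merge 19/46 + 27/46 → 1
L = 5/46 + 19/92 + 25/92 + 29/92 + 19/46 + 27/46 + 1 = 267/92 ≈ 2.902 bits/symbol.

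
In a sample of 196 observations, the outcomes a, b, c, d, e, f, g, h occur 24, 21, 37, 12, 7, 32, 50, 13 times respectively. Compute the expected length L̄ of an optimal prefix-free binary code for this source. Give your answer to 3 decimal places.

Probabilities are the counts divided by 196.
Repeatedly combine the two least-probable nodes; the expected code length is the sum of the merged weights.
merge 1/28 + 3/49 → 19/196
merge 13/196 + 19/196 → 8/49
merge 3/28 + 6/49 → 45/196
merge 8/49 + 8/49 → 16/49
merge 37/196 + 45/196 → 41/98
merge 25/98 + 16/49 → 57/98
merge 41/98 + 57/98 → 1
L = 19/196 + 8/49 + 45/196 + 16/49 + 41/98 + 57/98 + 1 = 138/49 ≈ 2.816 bits/symbol.

2.816 bits/symbol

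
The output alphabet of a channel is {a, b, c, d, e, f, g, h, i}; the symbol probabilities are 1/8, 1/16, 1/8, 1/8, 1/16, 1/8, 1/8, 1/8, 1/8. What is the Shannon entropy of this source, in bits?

Each probability is a power of 1/2, so log₂(1/p) is an integer.
H = Σ p·log₂(1/p) = 1/8·3 + 1/16·4 + 1/8·3 + 1/8·3 + 1/16·4 + 1/8·3 + 1/8·3 + 1/8·3 + 1/8·3 = 3.125 bits.

3.125 bits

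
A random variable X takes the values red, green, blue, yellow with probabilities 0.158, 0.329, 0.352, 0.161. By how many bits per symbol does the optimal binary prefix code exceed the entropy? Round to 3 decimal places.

Entropy H = −Σ p log₂ p ≈ 1.9027 bits.
Huffman merges: 79/500+161/1000→319/1000; 319/1000+329/1000→81/125; 44/125+81/125→1. L = 1967/1000 ≈ 1.9670.
L − H = 1.9670 − 1.9027 = 0.064 bits.

0.064 bits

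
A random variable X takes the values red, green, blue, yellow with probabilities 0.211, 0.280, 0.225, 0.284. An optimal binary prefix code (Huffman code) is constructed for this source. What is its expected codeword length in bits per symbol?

2 bits/symbol

Repeatedly combine the two least-probable nodes; the expected code length is the sum of the merged weights.
merge 211/1000 + 9/40 → 109/250
merge 7/25 + 71/250 → 141/250
merge 109/250 + 141/250 → 1
L = 109/250 + 141/250 + 1 = 2 bits/symbol.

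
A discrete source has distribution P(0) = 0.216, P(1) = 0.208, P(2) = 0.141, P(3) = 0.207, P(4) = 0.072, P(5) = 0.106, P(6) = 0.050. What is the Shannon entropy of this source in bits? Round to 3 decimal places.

H = −Σ pᵢ log₂ pᵢ.
−0.216·log₂(0.216) = 0.4776
−0.208·log₂(0.208) = 0.4712
−0.141·log₂(0.141) = 0.3985
−0.207·log₂(0.207) = 0.4704
−0.072·log₂(0.072) = 0.2733
−0.106·log₂(0.106) = 0.3432
−0.050·log₂(0.050) = 0.2161
Sum ≈ 2.6502 → 2.650 bits.

2.650 bits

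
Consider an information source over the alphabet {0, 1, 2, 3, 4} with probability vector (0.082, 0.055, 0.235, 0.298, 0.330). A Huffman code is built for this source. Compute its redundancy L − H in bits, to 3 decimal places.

Entropy H = −Σ p log₂ p ≈ 2.0653 bits.
Huffman merges: 11/200+41/500→137/1000; 137/1000+47/200→93/250; 149/500+33/100→157/250; 93/250+157/250→1. L = 2137/1000 ≈ 2.1370.
L − H = 2.1370 − 2.0653 = 0.072 bits.

0.072 bits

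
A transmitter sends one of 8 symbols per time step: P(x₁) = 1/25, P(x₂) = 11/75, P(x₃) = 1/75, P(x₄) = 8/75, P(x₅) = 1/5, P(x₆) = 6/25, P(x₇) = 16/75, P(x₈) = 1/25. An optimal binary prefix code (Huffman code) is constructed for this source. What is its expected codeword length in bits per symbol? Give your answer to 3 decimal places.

Repeatedly combine the two least-probable nodes; the expected code length is the sum of the merged weights.
merge 1/75 + 1/25 → 4/75
merge 1/25 + 4/75 → 7/75
merge 7/75 + 8/75 → 1/5
merge 11/75 + 1/5 → 26/75
merge 1/5 + 16/75 → 31/75
merge 6/25 + 26/75 → 44/75
merge 31/75 + 44/75 → 1
L = 4/75 + 7/75 + 1/5 + 26/75 + 31/75 + 44/75 + 1 = 202/75 ≈ 2.693 bits/symbol.

2.693 bits/symbol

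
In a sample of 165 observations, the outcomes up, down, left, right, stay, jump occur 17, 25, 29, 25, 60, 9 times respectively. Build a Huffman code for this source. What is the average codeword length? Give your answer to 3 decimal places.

2.430 bits/symbol

Probabilities are the counts divided by 165.
Repeatedly combine the two least-probable nodes; the expected code length is the sum of the merged weights.
merge 3/55 + 17/165 → 26/165
merge 5/33 + 5/33 → 10/33
merge 26/165 + 29/165 → 1/3
merge 10/33 + 1/3 → 7/11
merge 4/11 + 7/11 → 1
L = 26/165 + 10/33 + 1/3 + 7/11 + 1 = 401/165 ≈ 2.430 bits/symbol.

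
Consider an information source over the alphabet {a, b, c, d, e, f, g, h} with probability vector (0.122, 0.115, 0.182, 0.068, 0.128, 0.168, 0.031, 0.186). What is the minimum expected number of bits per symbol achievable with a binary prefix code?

Repeatedly combine the two least-probable nodes; the expected code length is the sum of the merged weights.
merge 31/1000 + 17/250 → 99/1000
merge 99/1000 + 23/200 → 107/500
merge 61/500 + 16/125 → 1/4
merge 21/125 + 91/500 → 7/20
merge 93/500 + 107/500 → 2/5
merge 1/4 + 7/20 → 3/5
merge 2/5 + 3/5 → 1
L = 99/1000 + 107/500 + 1/4 + 7/20 + 2/5 + 3/5 + 1 = 2913/1000 = 2.913 bits/symbol.

2.913 bits/symbol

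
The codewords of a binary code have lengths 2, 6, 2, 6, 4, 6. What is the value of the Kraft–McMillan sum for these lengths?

With common denominator 2^6 = 64: Σ 2^(−ℓᵢ) = 16/64 + 1/64 + 16/64 + 1/64 + 4/64 + 1/64 = 39/64 = 0.609375.

0.609375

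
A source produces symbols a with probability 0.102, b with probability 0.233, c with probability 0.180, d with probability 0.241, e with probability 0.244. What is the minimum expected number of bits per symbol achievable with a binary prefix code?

Repeatedly combine the two least-probable nodes; the expected code length is the sum of the merged weights.
merge 51/500 + 9/50 → 141/500
merge 233/1000 + 241/1000 → 237/500
merge 61/250 + 141/500 → 263/500
merge 237/500 + 263/500 → 1
L = 141/500 + 237/500 + 263/500 + 1 = 1141/500 = 2.282 bits/symbol.

2.282 bits/symbol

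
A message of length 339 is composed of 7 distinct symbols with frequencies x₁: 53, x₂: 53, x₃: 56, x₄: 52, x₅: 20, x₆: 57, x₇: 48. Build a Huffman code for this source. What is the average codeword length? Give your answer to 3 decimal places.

2.832 bits/symbol

Probabilities are the counts divided by 339.
Repeatedly combine the two least-probable nodes; the expected code length is the sum of the merged weights.
merge 20/339 + 16/113 → 68/339
merge 52/339 + 53/339 → 35/113
merge 53/339 + 56/339 → 109/339
merge 19/113 + 68/339 → 125/339
merge 35/113 + 109/339 → 214/339
merge 125/339 + 214/339 → 1
L = 68/339 + 35/113 + 109/339 + 125/339 + 214/339 + 1 = 320/113 ≈ 2.832 bits/symbol.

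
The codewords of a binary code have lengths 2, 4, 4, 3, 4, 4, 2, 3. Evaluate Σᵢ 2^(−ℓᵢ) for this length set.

1

With common denominator 2^4 = 16: Σ 2^(−ℓᵢ) = 4/16 + 1/16 + 1/16 + 2/16 + 1/16 + 1/16 + 4/16 + 2/16 = 16/16 = 1.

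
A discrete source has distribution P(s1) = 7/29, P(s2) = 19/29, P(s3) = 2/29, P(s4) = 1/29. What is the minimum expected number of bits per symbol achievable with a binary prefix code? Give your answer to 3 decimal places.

Repeatedly combine the two least-probable nodes; the expected code length is the sum of the merged weights.
merge 1/29 + 2/29 → 3/29
merge 3/29 + 7/29 → 10/29
merge 10/29 + 19/29 → 1
L = 3/29 + 10/29 + 1 = 42/29 ≈ 1.448 bits/symbol.

1.448 bits/symbol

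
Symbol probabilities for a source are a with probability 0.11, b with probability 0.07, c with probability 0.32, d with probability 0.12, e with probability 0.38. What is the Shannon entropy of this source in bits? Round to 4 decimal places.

H = −Σ pᵢ log₂ pᵢ.
−0.11·log₂(0.11) = 0.3503
−0.07·log₂(0.07) = 0.2686
−0.32·log₂(0.32) = 0.5260
−0.12·log₂(0.12) = 0.3671
−0.38·log₂(0.38) = 0.5305
Sum ≈ 2.0424 → 2.0424 bits.

2.0424 bits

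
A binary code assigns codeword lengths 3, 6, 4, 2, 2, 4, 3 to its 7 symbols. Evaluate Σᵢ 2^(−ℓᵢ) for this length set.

With common denominator 2^6 = 64: Σ 2^(−ℓᵢ) = 8/64 + 1/64 + 4/64 + 16/64 + 16/64 + 4/64 + 8/64 = 57/64 = 0.890625.

0.890625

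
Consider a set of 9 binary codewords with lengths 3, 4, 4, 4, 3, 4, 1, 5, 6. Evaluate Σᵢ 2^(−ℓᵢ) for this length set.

1.046875

With common denominator 2^6 = 64: Σ 2^(−ℓᵢ) = 8/64 + 4/64 + 4/64 + 4/64 + 8/64 + 4/64 + 32/64 + 2/64 + 1/64 = 67/64 = 1.046875.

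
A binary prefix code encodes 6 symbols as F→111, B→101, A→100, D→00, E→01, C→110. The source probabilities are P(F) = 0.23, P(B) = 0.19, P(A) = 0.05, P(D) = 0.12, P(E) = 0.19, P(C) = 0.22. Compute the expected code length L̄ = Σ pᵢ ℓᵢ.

L̄ = Σ pᵢ·ℓᵢ = 0.23·3 + 0.19·3 + 0.05·3 + 0.12·2 + 0.19·2 + 0.22·3 = 2.69 bits/symbol.

2.69 bits/symbol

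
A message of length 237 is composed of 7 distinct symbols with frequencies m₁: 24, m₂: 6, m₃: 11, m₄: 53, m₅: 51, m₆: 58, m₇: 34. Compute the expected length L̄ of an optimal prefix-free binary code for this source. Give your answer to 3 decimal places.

2.561 bits/symbol

Probabilities are the counts divided by 237.
Repeatedly combine the two least-probable nodes; the expected code length is the sum of the merged weights.
merge 2/79 + 11/237 → 17/237
merge 17/237 + 8/79 → 41/237
merge 34/237 + 41/237 → 25/79
merge 17/79 + 53/237 → 104/237
merge 58/237 + 25/79 → 133/237
merge 104/237 + 133/237 → 1
L = 17/237 + 41/237 + 25/79 + 104/237 + 133/237 + 1 = 607/237 ≈ 2.561 bits/symbol.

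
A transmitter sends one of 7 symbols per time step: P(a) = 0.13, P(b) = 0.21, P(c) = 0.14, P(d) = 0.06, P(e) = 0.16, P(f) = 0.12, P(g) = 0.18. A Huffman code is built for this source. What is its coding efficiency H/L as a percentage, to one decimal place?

97.9%

Entropy H = −Σ p log₂ p ≈ 2.7315 bits.
Huffman merges: 3/50+3/25→9/50; 13/100+7/50→27/100; 4/25+9/50→17/50; 9/50+21/100→39/100; 27/100+17/50→61/100; 39/100+61/100→1. L = 279/100 ≈ 2.7900.
Efficiency = H/L = 2.7315/2.7900 = 97.9%.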